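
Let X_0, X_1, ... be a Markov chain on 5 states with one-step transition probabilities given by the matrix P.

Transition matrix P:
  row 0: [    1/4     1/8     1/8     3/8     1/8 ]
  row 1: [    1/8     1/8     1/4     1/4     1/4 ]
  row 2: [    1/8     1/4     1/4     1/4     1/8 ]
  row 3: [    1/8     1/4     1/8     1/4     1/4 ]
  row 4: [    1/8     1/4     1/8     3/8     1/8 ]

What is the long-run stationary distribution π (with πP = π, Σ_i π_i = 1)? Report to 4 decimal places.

π = [0.1429, 0.2063, 0.1723, 0.2913, 0.1872]

Balance equations π_j = Σ_i π_i·P[i][j]:
  π_0 = 1/4·π_0 + 1/8·π_1 + 1/8·π_2 + 1/8·π_3 + 1/8·π_4
  π_1 = 1/8·π_0 + 1/8·π_1 + 1/4·π_2 + 1/4·π_3 + 1/4·π_4
  π_2 = 1/8·π_0 + 1/4·π_1 + 1/4·π_2 + 1/8·π_3 + 1/8·π_4
  π_3 = 3/8·π_0 + 1/4·π_1 + 1/4·π_2 + 1/4·π_3 + 3/8·π_4
  normalize: π_0 + π_1 + π_2 + π_3 + π_4 = 1
Solving the linear system gives exactly π = [1/7, 13/63, 76/441, 1156/3969, 743/3969].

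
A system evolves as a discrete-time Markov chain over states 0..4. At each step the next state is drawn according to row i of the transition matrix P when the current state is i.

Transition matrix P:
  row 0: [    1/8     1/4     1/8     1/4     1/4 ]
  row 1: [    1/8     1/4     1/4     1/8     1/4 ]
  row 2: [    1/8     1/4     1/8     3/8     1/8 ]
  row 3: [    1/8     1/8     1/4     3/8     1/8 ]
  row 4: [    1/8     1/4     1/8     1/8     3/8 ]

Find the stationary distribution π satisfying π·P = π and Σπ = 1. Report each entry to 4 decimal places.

π = [0.1250, 0.2189, 0.1834, 0.2486, 0.2240]

Balance equations π_j = Σ_i π_i·P[i][j]:
  π_0 = 1/8·π_0 + 1/8·π_1 + 1/8·π_2 + 1/8·π_3 + 1/8·π_4
  π_1 = 1/4·π_0 + 1/4·π_1 + 1/4·π_2 + 1/8·π_3 + 1/4·π_4
  π_2 = 1/8·π_0 + 1/4·π_1 + 1/8·π_2 + 1/4·π_3 + 1/8·π_4
  π_3 = 1/4·π_0 + 1/8·π_1 + 3/8·π_2 + 3/8·π_3 + 1/8·π_4
  normalize: π_0 + π_1 + π_2 + π_3 + π_4 = 1
Solving the linear system gives exactly π = [1/8, 81/370, 543/2960, 46/185, 663/2960].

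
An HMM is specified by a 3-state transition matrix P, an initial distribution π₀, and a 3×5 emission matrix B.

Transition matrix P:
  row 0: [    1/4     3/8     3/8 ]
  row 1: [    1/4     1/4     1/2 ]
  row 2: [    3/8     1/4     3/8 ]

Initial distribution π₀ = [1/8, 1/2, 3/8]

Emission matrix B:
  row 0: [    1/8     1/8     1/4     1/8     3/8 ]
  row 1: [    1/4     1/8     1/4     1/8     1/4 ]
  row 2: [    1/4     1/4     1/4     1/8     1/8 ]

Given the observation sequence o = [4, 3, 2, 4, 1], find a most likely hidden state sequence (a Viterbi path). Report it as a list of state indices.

path = [1, 2, 2, 0, 2]

t=0: δ = [4.688e-02, 1.250e-01, 4.688e-02]  (obs o_0=4)
t=1: δ = [3.906e-03, 3.906e-03, 7.812e-03]  ψ = [1, 1, 1]  (obs o_1=3)
t=2: δ = [7.324e-04, 4.883e-04, 7.324e-04]  ψ = [2, 2, 2]  (obs o_2=2)
t=3: δ = [1.030e-04, 6.866e-05, 3.433e-05]  ψ = [2, 0, 0]  (obs o_3=4)
t=4: δ = [3.219e-06, 4.828e-06, 9.656e-06]  ψ = [0, 0, 0]  (obs o_4=1)
backtrack: best end state = 2; path = [1, 2, 2, 0, 2]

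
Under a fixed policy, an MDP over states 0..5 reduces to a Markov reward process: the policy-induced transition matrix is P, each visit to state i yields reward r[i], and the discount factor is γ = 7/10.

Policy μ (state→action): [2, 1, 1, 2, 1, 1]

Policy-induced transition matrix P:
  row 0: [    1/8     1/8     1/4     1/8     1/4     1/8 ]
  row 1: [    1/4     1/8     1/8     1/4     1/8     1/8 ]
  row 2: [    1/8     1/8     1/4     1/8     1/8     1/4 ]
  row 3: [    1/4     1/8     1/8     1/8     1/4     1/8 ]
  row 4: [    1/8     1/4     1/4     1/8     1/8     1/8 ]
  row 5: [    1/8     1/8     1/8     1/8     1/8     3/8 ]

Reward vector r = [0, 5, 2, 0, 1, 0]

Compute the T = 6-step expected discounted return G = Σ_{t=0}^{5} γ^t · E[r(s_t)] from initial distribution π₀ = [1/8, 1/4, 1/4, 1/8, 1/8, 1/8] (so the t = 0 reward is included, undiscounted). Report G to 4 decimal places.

G = 4.3139

t=0: π = [0.1250, 0.2500, 0.2500, 0.1250, 0.1250, 0.1250], E[r] = 1.8750, γ^t·E[r] = 1.875000, running G = 1.875000
t=1: π = [0.1719, 0.1406, 0.1875, 0.1563, 0.1563, 0.1875], E[r] = 1.2344, γ^t·E[r] = 0.864063, running G = 2.739063
t=2: π = [0.1621, 0.1445, 0.1895, 0.1426, 0.1660, 0.1953], E[r] = 1.2676, γ^t·E[r] = 0.621113, running G = 3.360176
t=3: π = [0.1609, 0.1458, 0.1897, 0.1431, 0.1631, 0.1975], E[r] = 1.2712, γ^t·E[r] = 0.436035, running G = 3.796211
t=4: π = [0.1611, 0.1454, 0.1892, 0.1432, 0.1630, 0.1981], E[r] = 1.2683, γ^t·E[r] = 0.304529, running G = 4.100740
t=5: π = [0.1611, 0.1454, 0.1892, 0.1432, 0.1630, 0.1982], E[r] = 1.2682, γ^t·E[r] = 0.213153, running G = 4.313893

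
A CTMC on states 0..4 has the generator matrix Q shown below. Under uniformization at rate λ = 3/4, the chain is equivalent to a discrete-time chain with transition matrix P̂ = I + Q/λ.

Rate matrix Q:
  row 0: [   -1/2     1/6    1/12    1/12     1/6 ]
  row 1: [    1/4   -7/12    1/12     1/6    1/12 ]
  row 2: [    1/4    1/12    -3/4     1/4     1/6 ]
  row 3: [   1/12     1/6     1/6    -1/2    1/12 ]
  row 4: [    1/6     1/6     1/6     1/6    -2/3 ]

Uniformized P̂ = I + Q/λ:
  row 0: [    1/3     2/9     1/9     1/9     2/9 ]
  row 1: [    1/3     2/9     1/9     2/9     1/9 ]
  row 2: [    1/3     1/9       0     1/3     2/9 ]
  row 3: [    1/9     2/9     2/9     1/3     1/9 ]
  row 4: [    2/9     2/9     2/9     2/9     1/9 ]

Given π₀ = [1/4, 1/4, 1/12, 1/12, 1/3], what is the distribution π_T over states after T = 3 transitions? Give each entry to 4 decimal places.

π = [0.2643, 0.2072, 0.1395, 0.2330, 0.1560]

t=0: π = [0.2500, 0.2500, 0.0833, 0.0833, 0.3333]
t=1: π = [0.2778, 0.2130, 0.1481, 0.2130, 0.1481]
t=2: π = [0.2695, 0.2058, 0.1348, 0.2315, 0.1584]
t=3: π = [0.2643, 0.2072, 0.1395, 0.2330, 0.1560]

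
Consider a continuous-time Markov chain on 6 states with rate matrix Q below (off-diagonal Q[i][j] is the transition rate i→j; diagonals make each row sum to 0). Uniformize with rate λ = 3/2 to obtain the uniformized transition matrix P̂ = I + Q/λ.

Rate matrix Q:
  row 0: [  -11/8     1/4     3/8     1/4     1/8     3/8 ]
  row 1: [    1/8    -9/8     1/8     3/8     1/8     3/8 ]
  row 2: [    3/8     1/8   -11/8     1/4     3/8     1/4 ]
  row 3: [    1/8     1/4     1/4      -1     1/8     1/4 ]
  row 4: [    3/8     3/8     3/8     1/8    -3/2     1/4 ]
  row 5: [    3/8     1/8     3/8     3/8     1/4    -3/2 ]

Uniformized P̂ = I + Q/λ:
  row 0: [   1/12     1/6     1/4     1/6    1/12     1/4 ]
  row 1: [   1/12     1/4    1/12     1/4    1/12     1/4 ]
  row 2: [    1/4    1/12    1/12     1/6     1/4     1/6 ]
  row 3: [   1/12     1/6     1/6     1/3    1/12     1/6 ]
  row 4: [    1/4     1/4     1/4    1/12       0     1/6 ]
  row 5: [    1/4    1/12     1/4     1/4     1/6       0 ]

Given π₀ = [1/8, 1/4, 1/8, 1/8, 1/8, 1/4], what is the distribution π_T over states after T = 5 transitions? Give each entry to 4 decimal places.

π = [0.1597, 0.1614, 0.1754, 0.2211, 0.1167, 0.1658]

t=0: π = [0.1250, 0.2500, 0.1250, 0.1250, 0.1250, 0.2500]
t=1: π = [0.1667, 0.1667, 0.1771, 0.2188, 0.1146, 0.1563]
t=2: π = [0.1580, 0.1623, 0.1745, 0.2205, 0.1163, 0.1684]
t=3: π = [0.1599, 0.1613, 0.1755, 0.2213, 0.1168, 0.1653]
t=4: π = [0.1596, 0.1614, 0.1754, 0.2210, 0.1166, 0.1659]
t=5: π = [0.1597, 0.1614, 0.1754, 0.2211, 0.1167, 0.1658]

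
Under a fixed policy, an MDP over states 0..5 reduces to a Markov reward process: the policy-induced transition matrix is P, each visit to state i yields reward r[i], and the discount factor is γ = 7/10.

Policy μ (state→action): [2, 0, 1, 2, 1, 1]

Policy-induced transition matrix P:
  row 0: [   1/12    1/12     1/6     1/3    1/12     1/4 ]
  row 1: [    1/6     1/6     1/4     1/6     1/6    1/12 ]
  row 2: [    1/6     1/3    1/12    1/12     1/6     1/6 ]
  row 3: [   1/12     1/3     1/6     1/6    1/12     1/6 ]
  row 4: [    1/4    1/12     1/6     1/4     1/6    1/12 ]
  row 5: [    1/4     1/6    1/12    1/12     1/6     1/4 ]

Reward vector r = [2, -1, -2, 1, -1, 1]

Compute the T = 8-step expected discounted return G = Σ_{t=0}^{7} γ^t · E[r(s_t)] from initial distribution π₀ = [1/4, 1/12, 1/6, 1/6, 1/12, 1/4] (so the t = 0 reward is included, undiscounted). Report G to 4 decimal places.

t=0: π = [0.2500, 0.0833, 0.1667, 0.1667, 0.0833, 0.2500], E[r] = 0.4167, γ^t·E[r] = 0.416667, running G = 0.416667
t=1: π = [0.1597, 0.1944, 0.1389, 0.1806, 0.1319, 0.1944], E[r] = 0.0903, γ^t·E[r] = 0.063194, running G = 0.479861
t=2: π = [0.1655, 0.1956, 0.1551, 0.1765, 0.1383, 0.1690], E[r] = 0.0324, γ^t·E[r] = 0.015880, running G = 0.495741
t=3: π = [0.1638, 0.1966, 0.1560, 0.1788, 0.1382, 0.1667], E[r] = 0.0263, γ^t·E[r] = 0.009032, running G = 0.504772
t=4: π = [0.1635, 0.1973, 0.1562, 0.1786, 0.1381, 0.1663], E[r] = 0.0242, γ^t·E[r] = 0.005814, running G = 0.510586
t=5: π = [0.1635, 0.1973, 0.1562, 0.1786, 0.1382, 0.1662], E[r] = 0.0239, γ^t·E[r] = 0.004011, running G = 0.514597
t=6: π = [0.1635, 0.1973, 0.1562, 0.1786, 0.1382, 0.1662], E[r] = 0.0238, γ^t·E[r] = 0.002804, running G = 0.517401
t=7: π = [0.1635, 0.1973, 0.1562, 0.1786, 0.1382, 0.1662], E[r] = 0.0238, γ^t·E[r] = 0.001962, running G = 0.519363

G = 0.5194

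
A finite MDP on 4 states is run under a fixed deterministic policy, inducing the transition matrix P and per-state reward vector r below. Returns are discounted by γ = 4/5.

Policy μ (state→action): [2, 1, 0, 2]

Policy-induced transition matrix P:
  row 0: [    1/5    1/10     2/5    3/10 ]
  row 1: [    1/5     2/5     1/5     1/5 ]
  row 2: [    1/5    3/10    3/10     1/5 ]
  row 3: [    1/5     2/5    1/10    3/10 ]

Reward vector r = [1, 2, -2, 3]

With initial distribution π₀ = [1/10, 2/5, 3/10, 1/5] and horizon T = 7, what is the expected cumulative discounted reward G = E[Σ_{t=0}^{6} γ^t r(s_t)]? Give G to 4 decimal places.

G = 4.1226

t=0: π = [0.1000, 0.4000, 0.3000, 0.2000], E[r] = 0.9000, γ^t·E[r] = 0.900000, running G = 0.900000
t=1: π = [0.2000, 0.3400, 0.2300, 0.2300], E[r] = 1.1100, γ^t·E[r] = 0.888000, running G = 1.788000
t=2: π = [0.2000, 0.3170, 0.2400, 0.2430], E[r] = 1.0830, γ^t·E[r] = 0.693120, running G = 2.481120
t=3: π = [0.2000, 0.3160, 0.2397, 0.2443], E[r] = 1.0855, γ^t·E[r] = 0.555776, running G = 3.036896
t=4: π = [0.2000, 0.3160, 0.2395, 0.2444], E[r] = 1.0863, γ^t·E[r] = 0.444936, running G = 3.481832
t=5: π = [0.2000, 0.3160, 0.2395, 0.2444], E[r] = 1.0864, γ^t·E[r] = 0.355991, running G = 3.837823
t=6: π = [0.2000, 0.3160, 0.2395, 0.2444], E[r] = 1.0864, γ^t·E[r] = 0.284798, running G = 4.122621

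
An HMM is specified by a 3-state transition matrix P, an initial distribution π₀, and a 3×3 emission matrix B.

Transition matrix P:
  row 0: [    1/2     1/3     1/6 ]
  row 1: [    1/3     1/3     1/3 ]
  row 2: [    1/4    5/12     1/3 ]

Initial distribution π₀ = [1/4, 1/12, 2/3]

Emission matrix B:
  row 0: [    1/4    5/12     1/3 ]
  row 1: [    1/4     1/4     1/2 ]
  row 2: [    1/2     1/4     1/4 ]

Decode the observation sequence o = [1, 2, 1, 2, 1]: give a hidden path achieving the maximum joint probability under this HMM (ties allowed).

path = [2, 1, 0, 0, 0]

t=0: δ = [1.042e-01, 2.083e-02, 1.667e-01]  (obs o_0=1)
t=1: δ = [1.736e-02, 3.472e-02, 1.389e-02]  ψ = [0, 2, 2]  (obs o_1=2)
t=2: δ = [4.823e-03, 2.894e-03, 2.894e-03]  ψ = [1, 1, 1]  (obs o_2=1)
t=3: δ = [8.038e-04, 8.038e-04, 2.411e-04]  ψ = [0, 0, 1]  (obs o_3=2)
t=4: δ = [1.674e-04, 6.698e-05, 6.698e-05]  ψ = [0, 0, 1]  (obs o_4=1)
backtrack: best end state = 0; path = [2, 1, 0, 0, 0]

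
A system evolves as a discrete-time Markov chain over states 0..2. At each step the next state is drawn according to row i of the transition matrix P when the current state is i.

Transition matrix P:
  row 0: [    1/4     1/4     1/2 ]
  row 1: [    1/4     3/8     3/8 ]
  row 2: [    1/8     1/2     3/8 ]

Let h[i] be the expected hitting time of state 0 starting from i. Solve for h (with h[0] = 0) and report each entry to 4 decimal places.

First-step conditioning: h[0] = 0; for i ≠ 0, h[i] = 1 + Σ_k P[i][k]·h[k].
  h[1] = 1 + 3/8·h[1] + 3/8·h[2]
  h[2] = 1 + 1/2·h[1] + 3/8·h[2]
Solving the 2×2 linear system over states ≠ 0 gives exactly h = [0, 64/13, 72/13] (h[0] = 0 is the target).

h = [0.0000, 4.9231, 5.5385]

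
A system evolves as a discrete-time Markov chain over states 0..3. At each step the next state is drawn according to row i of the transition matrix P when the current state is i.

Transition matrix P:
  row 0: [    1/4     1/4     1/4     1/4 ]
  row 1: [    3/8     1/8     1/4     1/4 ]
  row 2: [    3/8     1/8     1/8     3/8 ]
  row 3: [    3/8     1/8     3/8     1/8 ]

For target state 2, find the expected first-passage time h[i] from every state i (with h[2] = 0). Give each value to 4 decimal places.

h = [3.6000, 3.6000, 0.0000, 3.2000]

First-step conditioning: h[2] = 0; for i ≠ 2, h[i] = 1 + Σ_k P[i][k]·h[k].
  h[0] = 1 + 1/4·h[0] + 1/4·h[1] + 1/4·h[3]
  h[1] = 1 + 3/8·h[0] + 1/8·h[1] + 1/4·h[3]
  h[3] = 1 + 3/8·h[0] + 1/8·h[1] + 1/8·h[3]
Solving the 3×3 linear system over states ≠ 2 gives exactly h = [18/5, 18/5, 0, 16/5] (h[2] = 0 is the target).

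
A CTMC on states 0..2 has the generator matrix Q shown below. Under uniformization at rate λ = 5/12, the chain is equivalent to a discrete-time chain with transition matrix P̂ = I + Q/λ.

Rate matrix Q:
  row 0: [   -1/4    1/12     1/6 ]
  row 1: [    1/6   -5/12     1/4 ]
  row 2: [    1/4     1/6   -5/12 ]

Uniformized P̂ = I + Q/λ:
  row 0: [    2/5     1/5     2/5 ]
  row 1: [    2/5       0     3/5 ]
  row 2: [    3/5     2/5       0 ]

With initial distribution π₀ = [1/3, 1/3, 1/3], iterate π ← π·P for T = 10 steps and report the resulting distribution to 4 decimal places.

π = [0.4634, 0.2195, 0.3170]

t=0: π = [0.3333, 0.3333, 0.3333]
t=1: π = [0.4667, 0.2000, 0.3333]
t=2: π = [0.4667, 0.2267, 0.3067]
t=3: π = [0.4613, 0.2160, 0.3227]
t=4: π = [0.4645, 0.2213, 0.3141]
t=5: π = [0.4628, 0.2186, 0.3186]
t=6: π = [0.4637, 0.2200, 0.3163]
t=7: π = [0.4633, 0.2193, 0.3175]
t=8: π = [0.4635, 0.2196, 0.3169]
t=9: π = [0.4634, 0.2194, 0.3172]
t=10: π = [0.4634, 0.2195, 0.3170]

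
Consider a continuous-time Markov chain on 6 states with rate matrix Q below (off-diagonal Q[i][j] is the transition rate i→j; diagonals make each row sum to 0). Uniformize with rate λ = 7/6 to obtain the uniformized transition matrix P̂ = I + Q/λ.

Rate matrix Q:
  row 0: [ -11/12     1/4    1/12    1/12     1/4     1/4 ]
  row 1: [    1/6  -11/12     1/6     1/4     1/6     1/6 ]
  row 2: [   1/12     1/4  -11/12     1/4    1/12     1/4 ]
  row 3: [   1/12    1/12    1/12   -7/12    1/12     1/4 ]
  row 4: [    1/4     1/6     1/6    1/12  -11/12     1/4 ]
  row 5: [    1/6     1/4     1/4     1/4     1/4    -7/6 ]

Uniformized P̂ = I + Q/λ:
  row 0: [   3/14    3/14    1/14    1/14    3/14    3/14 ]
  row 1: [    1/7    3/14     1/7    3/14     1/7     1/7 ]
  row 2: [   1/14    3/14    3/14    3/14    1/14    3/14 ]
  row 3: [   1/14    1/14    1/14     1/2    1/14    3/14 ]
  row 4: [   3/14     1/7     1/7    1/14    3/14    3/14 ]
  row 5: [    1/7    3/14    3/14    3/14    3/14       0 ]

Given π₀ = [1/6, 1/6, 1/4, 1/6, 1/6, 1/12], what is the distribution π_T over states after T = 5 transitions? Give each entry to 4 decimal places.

t=0: π = [0.1667, 0.1667, 0.2500, 0.1667, 0.1667, 0.0833]
t=1: π = [0.1369, 0.1786, 0.1429, 0.2143, 0.1429, 0.1845]
t=2: π = [0.1373, 0.1735, 0.1412, 0.2355, 0.1505, 0.1620]
t=3: π = [0.1365, 0.1699, 0.1379, 0.2405, 0.1481, 0.1672]
t=4: π = [0.1362, 0.1694, 0.1377, 0.2423, 0.1481, 0.1663]
t=5: π = [0.1360, 0.1691, 0.1375, 0.2429, 0.1479, 0.1665]

π = [0.1360, 0.1691, 0.1375, 0.2429, 0.1479, 0.1665]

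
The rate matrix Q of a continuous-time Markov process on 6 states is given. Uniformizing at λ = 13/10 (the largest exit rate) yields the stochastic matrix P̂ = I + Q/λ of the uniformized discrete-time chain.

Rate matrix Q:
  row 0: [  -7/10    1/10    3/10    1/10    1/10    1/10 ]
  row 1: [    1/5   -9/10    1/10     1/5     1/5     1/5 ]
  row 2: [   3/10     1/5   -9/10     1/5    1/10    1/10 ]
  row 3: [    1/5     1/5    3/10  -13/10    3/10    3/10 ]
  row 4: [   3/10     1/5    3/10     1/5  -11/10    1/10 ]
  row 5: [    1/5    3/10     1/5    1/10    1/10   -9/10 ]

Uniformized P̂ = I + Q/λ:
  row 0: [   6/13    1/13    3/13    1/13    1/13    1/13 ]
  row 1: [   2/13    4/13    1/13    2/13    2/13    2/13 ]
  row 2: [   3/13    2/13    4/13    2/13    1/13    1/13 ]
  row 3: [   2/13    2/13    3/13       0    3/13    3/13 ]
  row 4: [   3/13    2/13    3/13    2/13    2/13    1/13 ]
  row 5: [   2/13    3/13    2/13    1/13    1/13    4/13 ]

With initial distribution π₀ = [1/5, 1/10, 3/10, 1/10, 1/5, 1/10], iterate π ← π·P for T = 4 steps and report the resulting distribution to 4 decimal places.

π = [0.2586, 0.1707, 0.2102, 0.1069, 0.1154, 0.1383]

t=0: π = [0.2000, 0.1000, 0.3000, 0.1000, 0.2000, 0.1000]
t=1: π = [0.2538, 0.1615, 0.2308, 0.1154, 0.1154, 0.1231]
t=2: π = [0.2586, 0.1686, 0.2142, 0.1071, 0.1160, 0.1355]
t=3: π = [0.2588, 0.1703, 0.2109, 0.1071, 0.1153, 0.1376]
t=4: π = [0.2586, 0.1707, 0.2102, 0.1069, 0.1154, 0.1383]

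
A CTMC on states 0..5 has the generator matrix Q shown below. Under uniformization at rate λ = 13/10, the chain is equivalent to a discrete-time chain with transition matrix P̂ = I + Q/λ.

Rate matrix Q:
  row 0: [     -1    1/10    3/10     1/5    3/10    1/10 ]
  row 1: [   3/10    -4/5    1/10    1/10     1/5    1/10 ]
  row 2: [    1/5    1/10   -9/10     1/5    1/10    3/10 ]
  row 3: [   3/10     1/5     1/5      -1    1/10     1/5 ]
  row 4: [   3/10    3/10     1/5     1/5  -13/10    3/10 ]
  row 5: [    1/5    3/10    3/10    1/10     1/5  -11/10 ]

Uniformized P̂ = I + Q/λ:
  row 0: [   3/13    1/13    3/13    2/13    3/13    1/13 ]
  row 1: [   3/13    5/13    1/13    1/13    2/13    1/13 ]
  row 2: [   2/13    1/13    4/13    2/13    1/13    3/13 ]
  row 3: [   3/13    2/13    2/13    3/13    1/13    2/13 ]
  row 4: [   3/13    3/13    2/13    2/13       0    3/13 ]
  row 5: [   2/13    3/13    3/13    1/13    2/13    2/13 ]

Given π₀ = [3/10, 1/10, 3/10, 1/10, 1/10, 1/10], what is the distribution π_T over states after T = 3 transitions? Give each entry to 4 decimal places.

π = [0.2032, 0.1846, 0.1990, 0.1393, 0.1242, 0.1497]

t=0: π = [0.3000, 0.1000, 0.3000, 0.1000, 0.1000, 0.1000]
t=1: π = [0.2000, 0.1462, 0.2231, 0.1462, 0.1308, 0.1538]
t=2: π = [0.2018, 0.1769, 0.2041, 0.1420, 0.1207, 0.1544]
t=3: π = [0.2032, 0.1846, 0.1990, 0.1393, 0.1242, 0.1497]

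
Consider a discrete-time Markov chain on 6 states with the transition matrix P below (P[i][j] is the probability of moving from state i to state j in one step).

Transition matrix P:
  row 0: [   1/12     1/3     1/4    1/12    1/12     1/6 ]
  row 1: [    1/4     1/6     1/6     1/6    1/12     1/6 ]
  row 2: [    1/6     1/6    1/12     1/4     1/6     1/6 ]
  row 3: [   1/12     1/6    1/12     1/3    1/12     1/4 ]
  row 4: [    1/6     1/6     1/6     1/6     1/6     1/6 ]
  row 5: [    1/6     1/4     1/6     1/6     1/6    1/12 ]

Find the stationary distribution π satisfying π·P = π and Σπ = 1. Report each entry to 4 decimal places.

π = [0.1544, 0.2065, 0.1504, 0.1996, 0.1200, 0.1692]

Balance equations π_j = Σ_i π_i·P[i][j]:
  π_0 = 1/12·π_0 + 1/4·π_1 + 1/6·π_2 + 1/12·π_3 + 1/6·π_4 + 1/6·π_5
  π_1 = 1/3·π_0 + 1/6·π_1 + 1/6·π_2 + 1/6·π_3 + 1/6·π_4 + 1/4·π_5
  π_2 = 1/4·π_0 + 1/6·π_1 + 1/12·π_2 + 1/12·π_3 + 1/6·π_4 + 1/6·π_5
  π_3 = 1/12·π_0 + 1/6·π_1 + 1/4·π_2 + 1/3·π_3 + 1/6·π_4 + 1/6·π_5
  π_4 = 1/12·π_0 + 1/12·π_1 + 1/6·π_2 + 1/12·π_3 + 1/6·π_4 + 1/6·π_5
  normalize: π_0 + π_1 + π_2 + π_3 + π_4 + π_5 = 1
Solving the linear system gives exactly π = [20100/130201, 26886/130201, 19578/130201, 25988/130201, 15619/130201, 22030/130201].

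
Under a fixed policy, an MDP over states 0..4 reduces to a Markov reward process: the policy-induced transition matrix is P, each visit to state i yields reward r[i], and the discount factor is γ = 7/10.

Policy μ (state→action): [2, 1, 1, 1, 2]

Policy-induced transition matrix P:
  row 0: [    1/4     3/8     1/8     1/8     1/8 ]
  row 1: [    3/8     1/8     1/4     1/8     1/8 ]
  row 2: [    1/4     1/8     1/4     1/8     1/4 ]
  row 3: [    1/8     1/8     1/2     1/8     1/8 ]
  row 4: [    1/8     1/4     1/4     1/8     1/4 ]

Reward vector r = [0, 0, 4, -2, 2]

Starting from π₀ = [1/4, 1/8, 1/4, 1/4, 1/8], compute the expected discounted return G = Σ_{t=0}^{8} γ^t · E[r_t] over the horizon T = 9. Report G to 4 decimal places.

t=0: π = [0.2500, 0.1250, 0.2500, 0.2500, 0.1250], E[r] = 0.7500, γ^t·E[r] = 0.750000, running G = 0.750000
t=1: π = [0.2188, 0.2031, 0.2813, 0.1250, 0.1719], E[r] = 1.2188, γ^t·E[r] = 0.853125, running G = 1.603125
t=2: π = [0.2383, 0.2012, 0.2539, 0.1250, 0.1816], E[r] = 1.1289, γ^t·E[r] = 0.553164, running G = 2.156289
t=3: π = [0.2368, 0.2073, 0.2515, 0.1250, 0.1794], E[r] = 1.1147, γ^t·E[r] = 0.382358, running G = 2.538647
t=4: π = [0.2379, 0.2066, 0.2516, 0.1250, 0.1789], E[r] = 1.1143, γ^t·E[r] = 0.267548, running G = 2.806195
t=5: π = [0.2378, 0.2068, 0.2515, 0.1250, 0.1788], E[r] = 1.1137, γ^t·E[r] = 0.187180, running G = 2.993375
t=6: π = [0.2379, 0.2068, 0.2515, 0.1250, 0.1788], E[r] = 1.1137, γ^t·E[r] = 0.131021, running G = 3.124396
t=7: π = [0.2379, 0.2068, 0.2515, 0.1250, 0.1788], E[r] = 1.1136, γ^t·E[r] = 0.091713, running G = 3.216109
t=8: π = [0.2379, 0.2068, 0.2515, 0.1250, 0.1788], E[r] = 1.1136, γ^t·E[r] = 0.064199, running G = 3.280308

G = 3.2803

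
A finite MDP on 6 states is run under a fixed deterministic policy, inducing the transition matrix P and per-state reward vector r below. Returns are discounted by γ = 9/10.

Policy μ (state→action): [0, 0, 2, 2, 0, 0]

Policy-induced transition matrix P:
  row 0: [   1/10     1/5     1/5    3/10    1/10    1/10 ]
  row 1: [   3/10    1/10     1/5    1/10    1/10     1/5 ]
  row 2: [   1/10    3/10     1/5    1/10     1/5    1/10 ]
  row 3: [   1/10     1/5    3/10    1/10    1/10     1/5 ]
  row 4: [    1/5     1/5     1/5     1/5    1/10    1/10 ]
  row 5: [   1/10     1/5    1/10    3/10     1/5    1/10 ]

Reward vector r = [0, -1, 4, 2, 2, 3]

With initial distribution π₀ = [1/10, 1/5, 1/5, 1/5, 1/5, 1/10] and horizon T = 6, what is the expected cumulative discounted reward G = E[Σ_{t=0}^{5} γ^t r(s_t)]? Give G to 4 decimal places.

G = 7.7301

t=0: π = [0.1000, 0.2000, 0.2000, 0.2000, 0.2000, 0.1000], E[r] = 1.7000, γ^t·E[r] = 1.700000, running G = 1.700000
t=1: π = [0.1600, 0.2000, 0.2100, 0.1600, 0.1300, 0.1400], E[r] = 1.6400, γ^t·E[r] = 1.476000, running G = 3.176000
t=2: π = [0.1530, 0.2010, 0.2020, 0.1730, 0.1350, 0.1360], E[r] = 1.6310, γ^t·E[r] = 1.321110, running G = 4.497110
t=3: π = [0.1537, 0.2001, 0.2037, 0.1713, 0.1338, 0.1374], E[r] = 1.6371, γ^t·E[r] = 1.193446, running G = 5.690556
t=4: π = [0.1534, 0.2004, 0.2034, 0.1716, 0.1341, 0.1371], E[r] = 1.6360, γ^t·E[r] = 1.073406, running G = 6.763962
t=5: π = [0.1535, 0.2003, 0.2034, 0.1715, 0.1341, 0.1372], E[r] = 1.6362, γ^t·E[r] = 0.966167, running G = 7.730129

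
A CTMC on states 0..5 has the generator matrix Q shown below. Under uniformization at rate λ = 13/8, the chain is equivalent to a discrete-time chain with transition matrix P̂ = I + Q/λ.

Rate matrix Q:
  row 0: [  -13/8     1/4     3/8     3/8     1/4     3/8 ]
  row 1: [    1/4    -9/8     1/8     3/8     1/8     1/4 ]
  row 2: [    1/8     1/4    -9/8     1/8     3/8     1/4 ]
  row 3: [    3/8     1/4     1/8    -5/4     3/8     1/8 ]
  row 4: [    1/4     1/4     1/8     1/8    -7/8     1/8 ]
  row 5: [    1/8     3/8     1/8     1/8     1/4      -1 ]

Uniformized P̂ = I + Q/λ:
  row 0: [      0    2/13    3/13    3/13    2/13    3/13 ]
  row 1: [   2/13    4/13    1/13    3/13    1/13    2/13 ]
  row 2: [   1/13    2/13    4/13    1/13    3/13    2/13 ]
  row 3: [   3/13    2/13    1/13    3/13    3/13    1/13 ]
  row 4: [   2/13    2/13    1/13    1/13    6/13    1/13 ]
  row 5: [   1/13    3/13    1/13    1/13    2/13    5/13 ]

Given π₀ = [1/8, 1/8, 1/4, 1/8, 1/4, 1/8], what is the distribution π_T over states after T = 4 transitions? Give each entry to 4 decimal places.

t=0: π = [0.1250, 0.1250, 0.2500, 0.1250, 0.2500, 0.1250]
t=1: π = [0.1154, 0.1827, 0.1538, 0.1346, 0.2500, 0.1635]
t=2: π = [0.1220, 0.1945, 0.1302, 0.1435, 0.2389, 0.1709]
t=3: π = [0.1230, 0.1969, 0.1257, 0.1477, 0.2334, 0.1732]
t=4: π = [0.1233, 0.1975, 0.1249, 0.1489, 0.2316, 0.1740]

π = [0.1233, 0.1975, 0.1249, 0.1489, 0.2316, 0.1740]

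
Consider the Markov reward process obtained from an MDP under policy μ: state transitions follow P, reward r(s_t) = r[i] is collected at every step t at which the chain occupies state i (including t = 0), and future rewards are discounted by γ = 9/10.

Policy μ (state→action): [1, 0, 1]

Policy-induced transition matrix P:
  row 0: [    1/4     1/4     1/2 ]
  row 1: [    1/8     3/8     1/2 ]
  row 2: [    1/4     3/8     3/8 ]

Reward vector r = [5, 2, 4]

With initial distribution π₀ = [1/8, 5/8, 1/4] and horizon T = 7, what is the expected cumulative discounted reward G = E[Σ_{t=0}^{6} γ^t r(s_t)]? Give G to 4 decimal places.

G = 17.6100

t=0: π = [0.1250, 0.6250, 0.2500], E[r] = 2.8750, γ^t·E[r] = 2.875000, running G = 2.875000
t=1: π = [0.1719, 0.3594, 0.4688], E[r] = 3.4531, γ^t·E[r] = 3.107813, running G = 5.982813
t=2: π = [0.2051, 0.3535, 0.4414], E[r] = 3.4980, γ^t·E[r] = 2.833418, running G = 8.816230
t=3: π = [0.2058, 0.3494, 0.4448], E[r] = 3.5071, γ^t·E[r] = 2.556661, running G = 11.372892
t=4: π = [0.2063, 0.3493, 0.4444], E[r] = 3.5078, γ^t·E[r] = 2.301456, running G = 13.674348
t=5: π = [0.2063, 0.3492, 0.4445], E[r] = 3.5079, γ^t·E[r] = 2.071394, running G = 15.745741
t=6: π = [0.2063, 0.3492, 0.4444], E[r] = 3.5079, γ^t·E[r] = 1.864260, running G = 17.610001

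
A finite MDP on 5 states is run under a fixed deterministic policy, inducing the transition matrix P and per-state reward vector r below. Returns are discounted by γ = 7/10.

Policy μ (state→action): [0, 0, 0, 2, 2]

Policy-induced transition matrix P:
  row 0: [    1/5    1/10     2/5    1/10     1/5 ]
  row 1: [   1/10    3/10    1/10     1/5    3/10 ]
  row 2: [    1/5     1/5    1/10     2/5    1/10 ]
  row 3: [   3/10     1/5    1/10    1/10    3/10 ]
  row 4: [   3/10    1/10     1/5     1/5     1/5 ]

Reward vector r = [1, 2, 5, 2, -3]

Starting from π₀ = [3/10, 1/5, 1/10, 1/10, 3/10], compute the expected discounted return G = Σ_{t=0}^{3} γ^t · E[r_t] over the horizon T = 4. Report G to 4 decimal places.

G = 2.4929

t=0: π = [0.3000, 0.2000, 0.1000, 0.1000, 0.3000], E[r] = 0.5000, γ^t·E[r] = 0.500000, running G = 0.500000
t=1: π = [0.2200, 0.1600, 0.2200, 0.1800, 0.2200], E[r] = 1.3400, γ^t·E[r] = 0.938000, running G = 1.438000
t=2: π = [0.2240, 0.1720, 0.1880, 0.2040, 0.2120], E[r] = 1.2800, γ^t·E[r] = 0.627200, running G = 2.065200
t=3: π = [0.2244, 0.1736, 0.1884, 0.1948, 0.2188], E[r] = 1.2468, γ^t·E[r] = 0.427652, running G = 2.492852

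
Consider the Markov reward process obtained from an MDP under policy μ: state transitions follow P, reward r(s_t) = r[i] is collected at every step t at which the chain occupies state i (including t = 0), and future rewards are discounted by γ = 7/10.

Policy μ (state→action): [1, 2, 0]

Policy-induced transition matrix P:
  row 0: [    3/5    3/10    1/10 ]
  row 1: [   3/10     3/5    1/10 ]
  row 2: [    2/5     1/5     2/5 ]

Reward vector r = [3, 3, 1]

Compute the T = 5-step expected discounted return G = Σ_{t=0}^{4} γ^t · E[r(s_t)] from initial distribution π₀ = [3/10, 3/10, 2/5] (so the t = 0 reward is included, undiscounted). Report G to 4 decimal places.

G = 6.8763

t=0: π = [0.3000, 0.3000, 0.4000], E[r] = 2.2000, γ^t·E[r] = 2.200000, running G = 2.200000
t=1: π = [0.4300, 0.3500, 0.2200], E[r] = 2.5600, γ^t·E[r] = 1.792000, running G = 3.992000
t=2: π = [0.4510, 0.3830, 0.1660], E[r] = 2.6680, γ^t·E[r] = 1.307320, running G = 5.299320
t=3: π = [0.4519, 0.3983, 0.1498], E[r] = 2.7004, γ^t·E[r] = 0.926237, running G = 6.225557
t=4: π = [0.4506, 0.4045, 0.1449], E[r] = 2.7101, γ^t·E[r] = 0.650700, running G = 6.876257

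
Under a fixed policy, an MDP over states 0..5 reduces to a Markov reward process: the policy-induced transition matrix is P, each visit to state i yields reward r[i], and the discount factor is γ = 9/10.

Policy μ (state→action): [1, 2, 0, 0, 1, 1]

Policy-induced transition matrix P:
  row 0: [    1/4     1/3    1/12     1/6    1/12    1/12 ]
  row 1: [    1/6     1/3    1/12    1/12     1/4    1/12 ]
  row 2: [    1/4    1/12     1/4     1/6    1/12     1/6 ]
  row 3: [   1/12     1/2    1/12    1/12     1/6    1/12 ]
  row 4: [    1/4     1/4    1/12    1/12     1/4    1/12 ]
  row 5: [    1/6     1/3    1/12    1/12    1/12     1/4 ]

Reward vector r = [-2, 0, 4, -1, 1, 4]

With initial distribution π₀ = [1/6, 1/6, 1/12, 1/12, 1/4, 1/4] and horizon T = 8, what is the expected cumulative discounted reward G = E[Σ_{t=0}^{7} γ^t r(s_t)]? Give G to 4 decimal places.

t=0: π = [0.1667, 0.1667, 0.0833, 0.0833, 0.2500, 0.2500], E[r] = 1.1667, γ^t·E[r] = 1.166667, running G = 1.166667
t=1: π = [0.2014, 0.3056, 0.0972, 0.1042, 0.1597, 0.1319], E[r] = 0.5694, γ^t·E[r] = 0.512500, running G = 1.679167
t=2: π = [0.1962, 0.3131, 0.0995, 0.1082, 0.1696, 0.1134], E[r] = 0.5208, γ^t·E[r] = 0.421875, running G = 2.101042
t=3: π = [0.1964, 0.3124, 0.0999, 0.1080, 0.1728, 0.1105], E[r] = 0.5138, γ^t·E[r] = 0.374555, running G = 2.475596
t=4: π = [0.1968, 0.3119, 0.1000, 0.1080, 0.1732, 0.1101], E[r] = 0.5119, γ^t·E[r] = 0.335865, running G = 2.811462
t=5: π = [0.1968, 0.3119, 0.1000, 0.1081, 0.1732, 0.1100], E[r] = 0.5115, γ^t·E[r] = 0.302047, running G = 3.113509
t=6: π = [0.1968, 0.3119, 0.1000, 0.1081, 0.1732, 0.1100], E[r] = 0.5115, γ^t·E[r] = 0.271815, running G = 3.385324
t=7: π = [0.1968, 0.3119, 0.1000, 0.1081, 0.1732, 0.1100], E[r] = 0.5115, γ^t·E[r] = 0.244631, running G = 3.629955

G = 3.6300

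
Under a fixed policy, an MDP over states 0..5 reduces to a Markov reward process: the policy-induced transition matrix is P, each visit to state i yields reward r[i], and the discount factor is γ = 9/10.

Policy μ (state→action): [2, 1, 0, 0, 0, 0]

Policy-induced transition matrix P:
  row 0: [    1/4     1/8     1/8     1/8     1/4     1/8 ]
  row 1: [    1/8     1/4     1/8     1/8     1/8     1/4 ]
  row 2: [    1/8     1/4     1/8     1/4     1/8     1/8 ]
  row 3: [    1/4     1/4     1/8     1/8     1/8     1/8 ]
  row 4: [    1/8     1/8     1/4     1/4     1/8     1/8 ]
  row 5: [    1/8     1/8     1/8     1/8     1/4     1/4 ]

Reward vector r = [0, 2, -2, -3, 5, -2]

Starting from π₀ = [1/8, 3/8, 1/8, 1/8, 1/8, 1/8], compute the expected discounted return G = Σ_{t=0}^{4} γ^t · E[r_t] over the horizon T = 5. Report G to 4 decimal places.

G = 0.7489

t=0: π = [0.1250, 0.3750, 0.1250, 0.1250, 0.1250, 0.1250], E[r] = 0.5000, γ^t·E[r] = 0.500000, running G = 0.500000
t=1: π = [0.1563, 0.2031, 0.1406, 0.1563, 0.1563, 0.1875], E[r] = 0.0625, γ^t·E[r] = 0.056250, running G = 0.556250
t=2: π = [0.1641, 0.1875, 0.1445, 0.1621, 0.1680, 0.1738], E[r] = 0.0918, γ^t·E[r] = 0.074355, running G = 0.630605
t=3: π = [0.1658, 0.1868, 0.1460, 0.1641, 0.1672, 0.1702], E[r] = 0.0852, γ^t·E[r] = 0.062115, running G = 0.692720
t=4: π = [0.1662, 0.1871, 0.1459, 0.1642, 0.1670, 0.1696], E[r] = 0.0857, γ^t·E[r] = 0.056203, running G = 0.748923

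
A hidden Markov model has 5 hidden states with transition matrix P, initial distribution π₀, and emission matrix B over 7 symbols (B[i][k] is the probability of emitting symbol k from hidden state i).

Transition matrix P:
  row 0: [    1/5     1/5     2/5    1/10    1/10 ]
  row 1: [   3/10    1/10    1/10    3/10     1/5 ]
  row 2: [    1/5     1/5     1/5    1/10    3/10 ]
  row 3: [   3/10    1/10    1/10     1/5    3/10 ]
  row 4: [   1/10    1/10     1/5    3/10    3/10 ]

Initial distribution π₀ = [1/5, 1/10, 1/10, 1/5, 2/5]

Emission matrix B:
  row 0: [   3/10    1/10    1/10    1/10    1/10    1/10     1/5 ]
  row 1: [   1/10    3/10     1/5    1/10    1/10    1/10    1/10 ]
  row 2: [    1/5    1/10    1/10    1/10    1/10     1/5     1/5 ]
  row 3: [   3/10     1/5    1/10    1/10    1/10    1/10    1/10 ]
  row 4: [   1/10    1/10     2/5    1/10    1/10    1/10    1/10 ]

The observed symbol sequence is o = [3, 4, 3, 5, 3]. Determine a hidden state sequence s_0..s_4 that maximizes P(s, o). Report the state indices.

t=0: δ = [2.000e-02, 1.000e-02, 1.000e-02, 2.000e-02, 4.000e-02]  (obs o_0=3)
t=1: δ = [6.000e-04, 4.000e-04, 8.000e-04, 1.200e-03, 1.200e-03]  ψ = [3, 0, 0, 4, 4]  (obs o_1=4)
t=2: δ = [3.600e-05, 1.600e-05, 2.400e-05, 3.600e-05, 3.600e-05]  ψ = [3, 2, 0, 4, 3]  (obs o_2=3)
t=3: δ = [1.080e-06, 7.200e-07, 2.880e-06, 1.080e-06, 1.080e-06]  ψ = [3, 0, 0, 4, 3]  (obs o_3=5)
t=4: δ = [5.760e-08, 5.760e-08, 5.760e-08, 3.240e-08, 8.640e-08]  ψ = [2, 2, 2, 4, 2]  (obs o_4=3)
backtrack: best end state = 4; path = [4, 3, 0, 2, 4]

path = [4, 3, 0, 2, 4]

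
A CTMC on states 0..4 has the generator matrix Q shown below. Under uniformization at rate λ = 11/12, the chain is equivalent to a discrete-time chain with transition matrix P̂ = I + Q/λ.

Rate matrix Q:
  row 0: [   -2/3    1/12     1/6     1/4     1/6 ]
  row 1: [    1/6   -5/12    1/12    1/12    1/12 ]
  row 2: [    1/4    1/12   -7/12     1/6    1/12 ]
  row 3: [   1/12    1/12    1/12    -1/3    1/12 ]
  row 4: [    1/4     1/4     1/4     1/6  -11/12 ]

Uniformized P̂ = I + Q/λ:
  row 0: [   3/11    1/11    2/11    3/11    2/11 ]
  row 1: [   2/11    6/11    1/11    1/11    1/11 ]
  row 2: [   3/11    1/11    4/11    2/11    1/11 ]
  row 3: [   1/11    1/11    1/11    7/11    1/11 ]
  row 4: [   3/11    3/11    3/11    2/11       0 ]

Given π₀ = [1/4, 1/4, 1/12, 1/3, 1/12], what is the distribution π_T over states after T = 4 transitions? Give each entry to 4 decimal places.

t=0: π = [0.2500, 0.2500, 0.0833, 0.3333, 0.0833]
t=1: π = [0.1894, 0.2197, 0.1515, 0.3333, 0.1061]
t=2: π = [0.1921, 0.2101, 0.1687, 0.3306, 0.0985]
t=3: π = [0.1935, 0.2043, 0.1723, 0.3305, 0.0994]
t=4: π = [0.1941, 0.2018, 0.1736, 0.3310, 0.0995]

π = [0.1941, 0.2018, 0.1736, 0.3310, 0.0995]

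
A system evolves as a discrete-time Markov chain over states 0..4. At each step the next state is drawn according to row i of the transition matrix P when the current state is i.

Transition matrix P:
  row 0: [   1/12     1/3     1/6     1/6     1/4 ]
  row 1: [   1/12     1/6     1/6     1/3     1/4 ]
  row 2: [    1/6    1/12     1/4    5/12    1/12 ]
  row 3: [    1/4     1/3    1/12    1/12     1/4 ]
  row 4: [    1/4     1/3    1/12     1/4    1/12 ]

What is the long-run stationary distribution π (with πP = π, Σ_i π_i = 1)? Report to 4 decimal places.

π = [0.1677, 0.2552, 0.1423, 0.2409, 0.1940]

Balance equations π_j = Σ_i π_i·P[i][j]:
  π_0 = 1/12·π_0 + 1/12·π_1 + 1/6·π_2 + 1/4·π_3 + 1/4·π_4
  π_1 = 1/3·π_0 + 1/6·π_1 + 1/12·π_2 + 1/3·π_3 + 1/3·π_4
  π_2 = 1/6·π_0 + 1/6·π_1 + 1/4·π_2 + 1/12·π_3 + 1/12·π_4
  π_3 = 1/6·π_0 + 1/3·π_1 + 5/12·π_2 + 1/12·π_3 + 1/4·π_4
  normalize: π_0 + π_1 + π_2 + π_3 + π_4 = 1
Solving the linear system gives exactly π = [337/2010, 171/670, 143/1005, 3389/14070, 2729/14070].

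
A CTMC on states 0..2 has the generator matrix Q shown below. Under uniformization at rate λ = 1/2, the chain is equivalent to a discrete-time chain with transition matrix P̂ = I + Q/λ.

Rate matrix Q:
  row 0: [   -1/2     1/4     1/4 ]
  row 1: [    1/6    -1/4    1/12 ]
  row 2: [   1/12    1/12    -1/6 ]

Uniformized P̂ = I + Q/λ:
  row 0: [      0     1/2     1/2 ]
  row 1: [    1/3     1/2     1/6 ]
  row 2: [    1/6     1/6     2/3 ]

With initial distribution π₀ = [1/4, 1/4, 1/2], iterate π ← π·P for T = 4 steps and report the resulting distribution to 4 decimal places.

t=0: π = [0.2500, 0.2500, 0.5000]
t=1: π = [0.1667, 0.3333, 0.5000]
t=2: π = [0.1944, 0.3333, 0.4722]
t=3: π = [0.1898, 0.3426, 0.4676]
t=4: π = [0.1921, 0.3441, 0.4637]

π = [0.1921, 0.3441, 0.4637]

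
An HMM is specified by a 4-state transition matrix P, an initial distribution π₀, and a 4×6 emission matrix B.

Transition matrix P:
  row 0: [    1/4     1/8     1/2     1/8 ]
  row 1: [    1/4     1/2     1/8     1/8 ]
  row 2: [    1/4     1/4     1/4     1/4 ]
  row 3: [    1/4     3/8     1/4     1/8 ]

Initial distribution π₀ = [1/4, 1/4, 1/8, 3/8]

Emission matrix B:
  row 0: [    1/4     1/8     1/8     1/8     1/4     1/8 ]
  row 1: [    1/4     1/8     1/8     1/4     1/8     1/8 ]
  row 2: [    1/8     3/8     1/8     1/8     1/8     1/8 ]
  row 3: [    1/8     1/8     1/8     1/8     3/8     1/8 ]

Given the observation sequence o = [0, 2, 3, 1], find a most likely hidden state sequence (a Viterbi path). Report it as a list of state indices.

path = [1, 1, 1, 1]

t=0: δ = [6.250e-02, 6.250e-02, 1.562e-02, 4.688e-02]  (obs o_0=0)
t=1: δ = [1.953e-03, 3.906e-03, 3.906e-03, 9.766e-04]  ψ = [0, 1, 0, 0]  (obs o_1=2)
t=2: δ = [1.221e-04, 4.883e-04, 1.221e-04, 1.221e-04]  ψ = [1, 1, 0, 2]  (obs o_2=3)
t=3: δ = [1.526e-05, 3.052e-05, 2.289e-05, 7.629e-06]  ψ = [1, 1, 0, 1]  (obs o_3=1)
backtrack: best end state = 1; path = [1, 1, 1, 1]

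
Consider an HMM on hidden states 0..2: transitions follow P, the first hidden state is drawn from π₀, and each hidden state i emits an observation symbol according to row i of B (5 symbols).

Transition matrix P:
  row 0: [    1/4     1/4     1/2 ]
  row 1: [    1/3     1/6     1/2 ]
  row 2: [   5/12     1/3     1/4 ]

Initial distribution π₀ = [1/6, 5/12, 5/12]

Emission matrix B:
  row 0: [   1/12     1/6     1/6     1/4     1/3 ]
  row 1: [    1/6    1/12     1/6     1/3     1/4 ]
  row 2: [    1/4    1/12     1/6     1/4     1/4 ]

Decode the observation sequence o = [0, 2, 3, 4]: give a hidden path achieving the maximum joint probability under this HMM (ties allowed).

path = [2, 0, 2, 0]

t=0: δ = [1.389e-02, 6.944e-02, 1.042e-01]  (obs o_0=0)
t=1: δ = [7.234e-03, 5.787e-03, 5.787e-03]  ψ = [2, 2, 1]  (obs o_1=2)
t=2: δ = [6.028e-04, 6.430e-04, 9.042e-04]  ψ = [2, 2, 0]  (obs o_2=3)
t=3: δ = [1.256e-04, 7.535e-05, 8.038e-05]  ψ = [2, 2, 1]  (obs o_3=4)
backtrack: best end state = 0; path = [2, 0, 2, 0]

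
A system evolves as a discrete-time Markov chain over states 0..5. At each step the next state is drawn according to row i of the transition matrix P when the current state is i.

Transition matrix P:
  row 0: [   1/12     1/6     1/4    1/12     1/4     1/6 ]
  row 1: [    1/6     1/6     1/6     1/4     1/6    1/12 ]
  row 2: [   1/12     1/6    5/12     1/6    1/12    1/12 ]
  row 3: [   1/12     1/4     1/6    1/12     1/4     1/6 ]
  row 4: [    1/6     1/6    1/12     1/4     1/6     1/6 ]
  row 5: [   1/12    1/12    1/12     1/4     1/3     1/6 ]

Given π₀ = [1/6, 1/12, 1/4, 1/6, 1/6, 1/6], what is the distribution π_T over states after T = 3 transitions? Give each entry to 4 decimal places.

π = [0.1137, 0.1709, 0.1989, 0.1833, 0.1974, 0.1358]

t=0: π = [0.1667, 0.0833, 0.2500, 0.1667, 0.1667, 0.1667]
t=1: π = [0.1042, 0.1667, 0.2153, 0.1736, 0.2014, 0.1389]
t=2: π = [0.1140, 0.1696, 0.2008, 0.1858, 0.1950, 0.1348]
t=3: π = [0.1137, 0.1709, 0.1989, 0.1833, 0.1974, 0.1358]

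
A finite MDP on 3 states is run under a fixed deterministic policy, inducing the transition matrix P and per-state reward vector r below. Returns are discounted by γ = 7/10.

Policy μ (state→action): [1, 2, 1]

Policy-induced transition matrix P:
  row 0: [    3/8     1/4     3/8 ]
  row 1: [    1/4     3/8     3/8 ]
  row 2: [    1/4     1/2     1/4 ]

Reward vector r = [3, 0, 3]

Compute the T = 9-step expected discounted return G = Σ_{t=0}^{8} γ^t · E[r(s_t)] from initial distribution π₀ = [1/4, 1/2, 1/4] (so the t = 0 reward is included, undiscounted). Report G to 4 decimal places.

G = 5.5934

t=0: π = [0.2500, 0.5000, 0.2500], E[r] = 1.5000, γ^t·E[r] = 1.500000, running G = 1.500000
t=1: π = [0.2813, 0.3750, 0.3438], E[r] = 1.8750, γ^t·E[r] = 1.312500, running G = 2.812500
t=2: π = [0.2852, 0.3828, 0.3320], E[r] = 1.8516, γ^t·E[r] = 0.907266, running G = 3.719766
t=3: π = [0.2856, 0.3809, 0.3335], E[r] = 1.8574, γ^t·E[r] = 0.637096, running G = 4.356861
t=4: π = [0.2857, 0.3810, 0.3333], E[r] = 1.8571, γ^t·E[r] = 0.445879, running G = 4.802740
t=5: π = [0.2857, 0.3810, 0.3333], E[r] = 1.8571, γ^t·E[r] = 0.312131, running G = 5.114871
t=6: π = [0.2857, 0.3810, 0.3333], E[r] = 1.8571, γ^t·E[r] = 0.218491, running G = 5.333362
t=7: π = [0.2857, 0.3810, 0.3333], E[r] = 1.8571, γ^t·E[r] = 0.152944, running G = 5.486306
t=8: π = [0.2857, 0.3810, 0.3333], E[r] = 1.8571, γ^t·E[r] = 0.107061, running G = 5.593366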